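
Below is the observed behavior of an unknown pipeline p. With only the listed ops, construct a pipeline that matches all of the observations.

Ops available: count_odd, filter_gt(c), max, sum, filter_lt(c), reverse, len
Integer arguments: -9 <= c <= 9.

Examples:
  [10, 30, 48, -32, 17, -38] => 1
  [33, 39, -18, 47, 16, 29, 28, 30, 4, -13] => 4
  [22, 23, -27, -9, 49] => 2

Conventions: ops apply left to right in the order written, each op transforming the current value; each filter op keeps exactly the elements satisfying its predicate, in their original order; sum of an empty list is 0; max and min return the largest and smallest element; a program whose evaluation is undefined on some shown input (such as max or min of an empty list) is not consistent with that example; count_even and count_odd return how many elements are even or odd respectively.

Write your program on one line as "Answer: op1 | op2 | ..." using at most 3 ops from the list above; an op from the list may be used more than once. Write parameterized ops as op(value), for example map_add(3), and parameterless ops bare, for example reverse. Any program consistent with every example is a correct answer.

filter_gt(2) | reverse | count_odd

Check, running the answer program on each example:
  [10, 30, 48, -32, 17, -38] -> [10, 30, 48, 17] -> [17, 48, 30, 10] -> 1
  [33, 39, -18, 47, 16, 29, 28, 30, 4, -13] -> [33, 39, 47, 16, 29, 28, 30, 4] -> [4, 30, 28, 29, 16, 47, 39, 33] -> 4
  [22, 23, -27, -9, 49] -> [22, 23, 49] -> [49, 23, 22] -> 2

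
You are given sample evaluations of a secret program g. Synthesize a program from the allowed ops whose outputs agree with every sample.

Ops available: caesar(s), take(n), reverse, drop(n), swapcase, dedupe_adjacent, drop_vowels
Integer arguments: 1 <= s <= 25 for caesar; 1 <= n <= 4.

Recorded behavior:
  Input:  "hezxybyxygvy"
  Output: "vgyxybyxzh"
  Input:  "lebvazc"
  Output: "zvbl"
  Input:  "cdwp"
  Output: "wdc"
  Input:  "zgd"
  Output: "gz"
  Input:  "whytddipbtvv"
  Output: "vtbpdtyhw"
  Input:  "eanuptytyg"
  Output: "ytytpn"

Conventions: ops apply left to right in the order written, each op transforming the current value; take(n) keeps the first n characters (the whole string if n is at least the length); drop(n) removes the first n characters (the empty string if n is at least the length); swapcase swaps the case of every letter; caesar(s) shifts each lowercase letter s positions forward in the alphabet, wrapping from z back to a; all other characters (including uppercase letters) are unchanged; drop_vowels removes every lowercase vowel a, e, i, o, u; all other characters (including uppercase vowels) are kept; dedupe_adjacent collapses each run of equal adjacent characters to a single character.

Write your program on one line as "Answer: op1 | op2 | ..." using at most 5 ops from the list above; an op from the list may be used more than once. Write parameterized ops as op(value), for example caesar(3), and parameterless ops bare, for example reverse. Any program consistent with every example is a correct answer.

drop_vowels | reverse | drop(1) | dedupe_adjacent

Check, running the answer program on each example:
  "hezxybyxygvy" -> "hzxybyxygvy" -> "yvgyxybyxzh" -> "vgyxybyxzh" -> "vgyxybyxzh"
  "lebvazc" -> "lbvzc" -> "czvbl" -> "zvbl" -> "zvbl"
  "cdwp" -> "cdwp" -> "pwdc" -> "wdc" -> "wdc"
  "zgd" -> "zgd" -> "dgz" -> "gz" -> "gz"
  "whytddipbtvv" -> "whytddpbtvv" -> "vvtbpddtyhw" -> "vtbpddtyhw" -> "vtbpdtyhw"
  "eanuptytyg" -> "nptytyg" -> "gytytpn" -> "ytytpn" -> "ytytpn"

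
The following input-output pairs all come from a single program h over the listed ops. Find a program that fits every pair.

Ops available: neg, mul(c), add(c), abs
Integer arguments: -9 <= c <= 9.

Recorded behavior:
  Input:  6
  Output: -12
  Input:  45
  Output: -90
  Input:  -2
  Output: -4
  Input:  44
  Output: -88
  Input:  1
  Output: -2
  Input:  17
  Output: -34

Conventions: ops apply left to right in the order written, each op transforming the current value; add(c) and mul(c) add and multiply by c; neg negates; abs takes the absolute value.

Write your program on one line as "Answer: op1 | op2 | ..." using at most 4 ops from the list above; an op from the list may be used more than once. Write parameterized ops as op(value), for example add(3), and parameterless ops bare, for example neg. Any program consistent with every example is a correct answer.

abs | mul(2) | neg

Check, running the answer program on each example:
  6 -> 6 -> 12 -> -12
  45 -> 45 -> 90 -> -90
  -2 -> 2 -> 4 -> -4
  44 -> 44 -> 88 -> -88
  1 -> 1 -> 2 -> -2
  17 -> 17 -> 34 -> -34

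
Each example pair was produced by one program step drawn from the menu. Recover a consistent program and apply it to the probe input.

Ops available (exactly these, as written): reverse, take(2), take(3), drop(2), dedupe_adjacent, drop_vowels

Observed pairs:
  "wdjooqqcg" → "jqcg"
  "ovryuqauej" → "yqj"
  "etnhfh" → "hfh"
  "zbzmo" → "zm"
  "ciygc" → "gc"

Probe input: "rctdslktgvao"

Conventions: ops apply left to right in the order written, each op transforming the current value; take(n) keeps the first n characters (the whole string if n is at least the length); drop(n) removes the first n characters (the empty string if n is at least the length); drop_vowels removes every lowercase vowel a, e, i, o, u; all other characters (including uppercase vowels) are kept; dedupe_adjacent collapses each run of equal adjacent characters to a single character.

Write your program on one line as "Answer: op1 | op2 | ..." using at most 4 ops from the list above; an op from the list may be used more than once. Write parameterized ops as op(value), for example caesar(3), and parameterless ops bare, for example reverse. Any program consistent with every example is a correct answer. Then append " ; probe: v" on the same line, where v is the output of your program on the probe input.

drop_vowels | dedupe_adjacent | drop(2) ; probe: "tdslktgv"

Check, running the answer program on each example:
  "wdjooqqcg" -> "wdjqqcg" -> "wdjqcg" -> "jqcg"
  "ovryuqauej" -> "vryqj" -> "vryqj" -> "yqj"
  "etnhfh" -> "tnhfh" -> "tnhfh" -> "hfh"
  "zbzmo" -> "zbzm" -> "zbzm" -> "zm"
  "ciygc" -> "cygc" -> "cygc" -> "gc"
  probe: "rctdslktgvao" -> "rctdslktgv" -> "rctdslktgv" -> "tdslktgv"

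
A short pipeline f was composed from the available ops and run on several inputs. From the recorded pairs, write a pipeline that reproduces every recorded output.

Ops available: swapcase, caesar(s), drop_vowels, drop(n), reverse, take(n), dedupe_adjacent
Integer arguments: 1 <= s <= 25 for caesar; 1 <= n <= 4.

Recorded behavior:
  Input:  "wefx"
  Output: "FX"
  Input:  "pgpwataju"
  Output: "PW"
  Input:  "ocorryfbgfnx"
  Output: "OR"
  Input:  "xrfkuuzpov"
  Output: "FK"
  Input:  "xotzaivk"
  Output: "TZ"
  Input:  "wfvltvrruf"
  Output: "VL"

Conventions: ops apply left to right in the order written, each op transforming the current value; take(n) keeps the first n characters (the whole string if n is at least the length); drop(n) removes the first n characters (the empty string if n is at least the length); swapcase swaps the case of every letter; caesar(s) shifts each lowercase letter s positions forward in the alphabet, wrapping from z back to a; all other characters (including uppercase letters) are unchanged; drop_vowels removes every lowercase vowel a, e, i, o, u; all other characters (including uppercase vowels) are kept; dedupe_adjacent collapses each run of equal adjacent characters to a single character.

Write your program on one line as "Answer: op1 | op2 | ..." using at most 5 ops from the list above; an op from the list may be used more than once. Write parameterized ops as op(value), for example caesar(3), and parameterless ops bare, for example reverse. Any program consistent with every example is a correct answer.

swapcase | drop(2) | dedupe_adjacent | take(2)

Check, running the answer program on each example:
  "wefx" -> "WEFX" -> "FX" -> "FX" -> "FX"
  "pgpwataju" -> "PGPWATAJU" -> "PWATAJU" -> "PWATAJU" -> "PW"
  "ocorryfbgfnx" -> "OCORRYFBGFNX" -> "ORRYFBGFNX" -> "ORYFBGFNX" -> "OR"
  "xrfkuuzpov" -> "XRFKUUZPOV" -> "FKUUZPOV" -> "FKUZPOV" -> "FK"
  "xotzaivk" -> "XOTZAIVK" -> "TZAIVK" -> "TZAIVK" -> "TZ"
  "wfvltvrruf" -> "WFVLTVRRUF" -> "VLTVRRUF" -> "VLTVRUF" -> "VL"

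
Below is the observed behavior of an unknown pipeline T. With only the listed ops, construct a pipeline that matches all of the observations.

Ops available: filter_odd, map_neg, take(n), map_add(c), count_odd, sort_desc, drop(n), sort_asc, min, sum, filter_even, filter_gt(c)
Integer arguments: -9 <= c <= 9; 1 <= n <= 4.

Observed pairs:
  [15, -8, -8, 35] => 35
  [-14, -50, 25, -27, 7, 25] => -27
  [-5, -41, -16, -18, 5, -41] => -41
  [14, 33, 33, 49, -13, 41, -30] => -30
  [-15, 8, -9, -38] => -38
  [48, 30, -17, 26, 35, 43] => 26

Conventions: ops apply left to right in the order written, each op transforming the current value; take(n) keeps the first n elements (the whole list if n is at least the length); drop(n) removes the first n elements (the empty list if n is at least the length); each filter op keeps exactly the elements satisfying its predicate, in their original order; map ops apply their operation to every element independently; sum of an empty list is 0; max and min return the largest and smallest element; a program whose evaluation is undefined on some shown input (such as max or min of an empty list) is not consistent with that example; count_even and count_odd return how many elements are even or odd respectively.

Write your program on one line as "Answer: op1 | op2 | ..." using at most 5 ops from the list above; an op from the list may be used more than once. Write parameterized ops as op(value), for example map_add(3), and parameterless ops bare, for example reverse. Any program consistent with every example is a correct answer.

drop(3) | sort_asc | sort_desc | min

Check, running the answer program on each example:
  [15, -8, -8, 35] -> [35] -> [35] -> [35] -> 35
  [-14, -50, 25, -27, 7, 25] -> [-27, 7, 25] -> [-27, 7, 25] -> [25, 7, -27] -> -27
  [-5, -41, -16, -18, 5, -41] -> [-18, 5, -41] -> [-41, -18, 5] -> [5, -18, -41] -> -41
  [14, 33, 33, 49, -13, 41, -30] -> [49, -13, 41, -30] -> [-30, -13, 41, 49] -> [49, 41, -13, -30] -> -30
  [-15, 8, -9, -38] -> [-38] -> [-38] -> [-38] -> -38
  [48, 30, -17, 26, 35, 43] -> [26, 35, 43] -> [26, 35, 43] -> [43, 35, 26] -> 26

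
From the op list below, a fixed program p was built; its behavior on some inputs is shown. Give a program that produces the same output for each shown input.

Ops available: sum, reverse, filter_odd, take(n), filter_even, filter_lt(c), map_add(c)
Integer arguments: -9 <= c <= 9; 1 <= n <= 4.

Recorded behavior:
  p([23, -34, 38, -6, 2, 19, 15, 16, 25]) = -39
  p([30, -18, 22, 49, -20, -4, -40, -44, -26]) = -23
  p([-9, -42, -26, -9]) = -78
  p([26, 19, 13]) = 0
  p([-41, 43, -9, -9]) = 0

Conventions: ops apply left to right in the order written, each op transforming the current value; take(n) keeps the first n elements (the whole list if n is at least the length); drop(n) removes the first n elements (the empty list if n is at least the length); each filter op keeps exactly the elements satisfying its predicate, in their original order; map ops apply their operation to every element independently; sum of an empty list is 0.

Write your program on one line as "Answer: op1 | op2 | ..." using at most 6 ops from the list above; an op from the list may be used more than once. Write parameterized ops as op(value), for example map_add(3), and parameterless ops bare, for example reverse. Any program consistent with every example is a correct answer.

filter_even | map_add(-5) | take(2) | reverse | filter_lt(-5) | sum

Check, running the answer program on each example:
  [23, -34, 38, -6, 2, 19, 15, 16, 25] -> [-34, 38, -6, 2, 16] -> [-39, 33, -11, -3, 11] -> [-39, 33] -> [33, -39] -> [-39] -> -39
  [30, -18, 22, 49, -20, -4, -40, -44, -26] -> [30, -18, 22, -20, -4, -40, -44, -26] -> [25, -23, 17, -25, -9, -45, -49, -31] -> [25, -23] -> [-23, 25] -> [-23] -> -23
  [-9, -42, -26, -9] -> [-42, -26] -> [-47, -31] -> [-47, -31] -> [-31, -47] -> [-31, -47] -> -78
  [26, 19, 13] -> [26] -> [21] -> [21] -> [21] -> [] -> 0
  [-41, 43, -9, -9] -> [] -> [] -> [] -> [] -> [] -> 0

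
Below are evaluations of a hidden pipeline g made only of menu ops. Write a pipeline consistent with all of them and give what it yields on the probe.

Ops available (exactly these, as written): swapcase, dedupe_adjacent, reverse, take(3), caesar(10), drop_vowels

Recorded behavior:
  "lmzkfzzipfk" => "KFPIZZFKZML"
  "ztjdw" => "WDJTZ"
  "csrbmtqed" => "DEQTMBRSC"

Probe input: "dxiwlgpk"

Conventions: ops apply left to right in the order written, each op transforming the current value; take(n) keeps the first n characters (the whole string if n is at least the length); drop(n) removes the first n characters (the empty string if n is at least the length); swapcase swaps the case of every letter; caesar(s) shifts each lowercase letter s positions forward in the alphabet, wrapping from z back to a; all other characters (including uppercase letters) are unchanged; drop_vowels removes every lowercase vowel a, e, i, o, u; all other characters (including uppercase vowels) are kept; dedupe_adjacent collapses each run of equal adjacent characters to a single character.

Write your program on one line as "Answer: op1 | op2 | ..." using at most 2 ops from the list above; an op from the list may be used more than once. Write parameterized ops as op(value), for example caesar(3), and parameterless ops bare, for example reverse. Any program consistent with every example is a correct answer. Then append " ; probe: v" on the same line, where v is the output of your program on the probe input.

swapcase | reverse ; probe: "KPGLWIXD"

Check, running the answer program on each example:
  "lmzkfzzipfk" -> "LMZKFZZIPFK" -> "KFPIZZFKZML"
  "ztjdw" -> "ZTJDW" -> "WDJTZ"
  "csrbmtqed" -> "CSRBMTQED" -> "DEQTMBRSC"
  probe: "dxiwlgpk" -> "DXIWLGPK" -> "KPGLWIXD"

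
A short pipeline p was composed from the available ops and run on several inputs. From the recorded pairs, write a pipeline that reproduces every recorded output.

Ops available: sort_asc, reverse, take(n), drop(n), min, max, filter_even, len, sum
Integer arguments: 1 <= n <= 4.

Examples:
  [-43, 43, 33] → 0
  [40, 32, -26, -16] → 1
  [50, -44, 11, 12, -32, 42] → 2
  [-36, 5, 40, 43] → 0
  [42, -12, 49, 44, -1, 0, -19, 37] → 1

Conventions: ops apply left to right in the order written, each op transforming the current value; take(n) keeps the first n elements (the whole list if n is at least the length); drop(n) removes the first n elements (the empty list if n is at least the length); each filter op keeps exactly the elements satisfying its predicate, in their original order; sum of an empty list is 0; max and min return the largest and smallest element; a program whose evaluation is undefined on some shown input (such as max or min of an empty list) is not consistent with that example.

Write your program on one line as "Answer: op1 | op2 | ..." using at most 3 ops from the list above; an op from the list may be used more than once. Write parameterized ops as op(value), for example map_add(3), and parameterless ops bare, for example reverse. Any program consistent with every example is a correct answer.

filter_even | drop(3) | len

Check, running the answer program on each example:
  [-43, 43, 33] -> [] -> [] -> 0
  [40, 32, -26, -16] -> [40, 32, -26, -16] -> [-16] -> 1
  [50, -44, 11, 12, -32, 42] -> [50, -44, 12, -32, 42] -> [-32, 42] -> 2
  [-36, 5, 40, 43] -> [-36, 40] -> [] -> 0
  [42, -12, 49, 44, -1, 0, -19, 37] -> [42, -12, 44, 0] -> [0] -> 1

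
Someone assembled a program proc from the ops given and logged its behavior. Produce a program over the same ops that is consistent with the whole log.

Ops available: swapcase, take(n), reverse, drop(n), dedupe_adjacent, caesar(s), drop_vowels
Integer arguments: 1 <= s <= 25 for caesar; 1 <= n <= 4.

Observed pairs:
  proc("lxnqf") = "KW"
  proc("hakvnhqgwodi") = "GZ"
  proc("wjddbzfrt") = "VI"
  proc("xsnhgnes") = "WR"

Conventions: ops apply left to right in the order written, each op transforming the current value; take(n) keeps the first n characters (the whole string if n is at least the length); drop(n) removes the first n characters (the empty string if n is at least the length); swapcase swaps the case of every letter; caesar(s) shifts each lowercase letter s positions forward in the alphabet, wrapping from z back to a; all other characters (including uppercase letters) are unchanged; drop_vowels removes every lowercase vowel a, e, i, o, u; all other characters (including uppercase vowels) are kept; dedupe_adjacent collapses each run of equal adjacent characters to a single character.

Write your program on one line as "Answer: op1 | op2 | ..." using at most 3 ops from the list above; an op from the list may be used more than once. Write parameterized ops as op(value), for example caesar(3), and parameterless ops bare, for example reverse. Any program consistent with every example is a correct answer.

caesar(25) | swapcase | take(2)

Check, running the answer program on each example:
  "lxnqf" -> "kwmpe" -> "KWMPE" -> "KW"
  "hakvnhqgwodi" -> "gzjumgpfvnch" -> "GZJUMGPFVNCH" -> "GZ"
  "wjddbzfrt" -> "viccayeqs" -> "VICCAYEQS" -> "VI"
  "xsnhgnes" -> "wrmgfmdr" -> "WRMGFMDR" -> "WR"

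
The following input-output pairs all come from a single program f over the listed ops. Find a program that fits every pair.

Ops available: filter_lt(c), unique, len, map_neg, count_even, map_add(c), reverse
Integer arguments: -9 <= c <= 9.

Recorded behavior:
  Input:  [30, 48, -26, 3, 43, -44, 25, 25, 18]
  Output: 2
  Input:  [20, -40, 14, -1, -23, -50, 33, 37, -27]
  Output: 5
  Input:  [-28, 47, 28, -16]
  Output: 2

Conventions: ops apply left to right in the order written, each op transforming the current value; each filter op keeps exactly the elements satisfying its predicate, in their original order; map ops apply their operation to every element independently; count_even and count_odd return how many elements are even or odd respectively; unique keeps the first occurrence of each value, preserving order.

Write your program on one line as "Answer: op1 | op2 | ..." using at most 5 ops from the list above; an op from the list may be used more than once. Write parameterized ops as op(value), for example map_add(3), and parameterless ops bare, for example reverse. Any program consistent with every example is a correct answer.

reverse | filter_lt(4) | filter_lt(3) | len

Check, running the answer program on each example:
  [30, 48, -26, 3, 43, -44, 25, 25, 18] -> [18, 25, 25, -44, 43, 3, -26, 48, 30] -> [-44, 3, -26] -> [-44, -26] -> 2
  [20, -40, 14, -1, -23, -50, 33, 37, -27] -> [-27, 37, 33, -50, -23, -1, 14, -40, 20] -> [-27, -50, -23, -1, -40] -> [-27, -50, -23, -1, -40] -> 5
  [-28, 47, 28, -16] -> [-16, 28, 47, -28] -> [-16, -28] -> [-16, -28] -> 2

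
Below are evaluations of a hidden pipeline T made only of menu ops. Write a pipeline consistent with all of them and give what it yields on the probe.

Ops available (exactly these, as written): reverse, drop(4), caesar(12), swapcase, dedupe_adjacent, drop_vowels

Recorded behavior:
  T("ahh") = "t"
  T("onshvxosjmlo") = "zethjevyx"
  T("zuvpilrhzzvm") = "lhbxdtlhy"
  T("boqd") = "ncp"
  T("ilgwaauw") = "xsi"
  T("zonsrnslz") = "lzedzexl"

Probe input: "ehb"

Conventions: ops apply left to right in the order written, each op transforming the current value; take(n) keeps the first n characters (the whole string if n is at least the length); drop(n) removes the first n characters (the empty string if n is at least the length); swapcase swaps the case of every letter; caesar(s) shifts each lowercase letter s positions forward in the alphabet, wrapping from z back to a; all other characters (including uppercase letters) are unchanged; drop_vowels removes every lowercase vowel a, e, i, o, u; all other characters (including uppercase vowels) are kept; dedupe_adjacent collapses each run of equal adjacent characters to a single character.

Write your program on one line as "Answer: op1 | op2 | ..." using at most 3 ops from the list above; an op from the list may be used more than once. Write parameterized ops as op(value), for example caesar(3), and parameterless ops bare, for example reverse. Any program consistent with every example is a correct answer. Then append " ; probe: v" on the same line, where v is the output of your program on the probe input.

drop_vowels | caesar(12) | dedupe_adjacent ; probe: "tn"

Check, running the answer program on each example:
  "ahh" -> "hh" -> "tt" -> "t"
  "onshvxosjmlo" -> "nshvxsjml" -> "zethjevyx" -> "zethjevyx"
  "zuvpilrhzzvm" -> "zvplrhzzvm" -> "lhbxdtllhy" -> "lhbxdtlhy"
  "boqd" -> "bqd" -> "ncp" -> "ncp"
  "ilgwaauw" -> "lgww" -> "xsii" -> "xsi"
  "zonsrnslz" -> "znsrnslz" -> "lzedzexl" -> "lzedzexl"
  probe: "ehb" -> "hb" -> "tn" -> "tn"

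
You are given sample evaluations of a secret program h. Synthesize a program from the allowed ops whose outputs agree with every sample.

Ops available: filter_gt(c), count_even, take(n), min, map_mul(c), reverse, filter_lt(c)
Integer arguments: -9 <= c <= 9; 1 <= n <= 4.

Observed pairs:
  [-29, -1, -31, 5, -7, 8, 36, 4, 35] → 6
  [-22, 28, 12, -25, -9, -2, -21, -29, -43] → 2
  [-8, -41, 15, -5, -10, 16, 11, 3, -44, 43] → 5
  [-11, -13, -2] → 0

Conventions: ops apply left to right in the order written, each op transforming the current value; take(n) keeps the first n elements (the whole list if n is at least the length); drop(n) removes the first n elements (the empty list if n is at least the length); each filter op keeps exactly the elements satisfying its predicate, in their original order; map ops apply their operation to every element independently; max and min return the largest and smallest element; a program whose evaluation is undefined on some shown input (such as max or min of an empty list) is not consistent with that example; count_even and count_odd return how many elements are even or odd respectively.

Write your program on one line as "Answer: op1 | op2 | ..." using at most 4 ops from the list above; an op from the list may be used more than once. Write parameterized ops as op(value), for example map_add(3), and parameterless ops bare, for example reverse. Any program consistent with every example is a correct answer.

filter_gt(-2) | map_mul(-4) | count_even

Check, running the answer program on each example:
  [-29, -1, -31, 5, -7, 8, 36, 4, 35] -> [-1, 5, 8, 36, 4, 35] -> [4, -20, -32, -144, -16, -140] -> 6
  [-22, 28, 12, -25, -9, -2, -21, -29, -43] -> [28, 12] -> [-112, -48] -> 2
  [-8, -41, 15, -5, -10, 16, 11, 3, -44, 43] -> [15, 16, 11, 3, 43] -> [-60, -64, -44, -12, -172] -> 5
  [-11, -13, -2] -> [] -> [] -> 0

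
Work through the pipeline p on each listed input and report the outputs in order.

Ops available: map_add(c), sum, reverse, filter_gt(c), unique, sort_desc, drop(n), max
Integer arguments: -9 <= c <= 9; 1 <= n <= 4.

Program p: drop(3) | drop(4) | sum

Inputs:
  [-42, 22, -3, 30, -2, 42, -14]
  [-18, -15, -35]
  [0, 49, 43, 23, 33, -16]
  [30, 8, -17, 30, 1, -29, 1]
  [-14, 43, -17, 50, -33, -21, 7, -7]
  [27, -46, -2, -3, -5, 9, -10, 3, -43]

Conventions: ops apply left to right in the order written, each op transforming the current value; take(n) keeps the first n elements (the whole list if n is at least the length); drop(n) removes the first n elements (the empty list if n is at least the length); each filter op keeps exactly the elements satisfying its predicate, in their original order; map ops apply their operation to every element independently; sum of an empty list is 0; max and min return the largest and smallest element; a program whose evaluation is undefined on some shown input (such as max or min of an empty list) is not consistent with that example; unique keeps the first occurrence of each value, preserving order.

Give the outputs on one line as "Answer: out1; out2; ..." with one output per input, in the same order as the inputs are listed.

0; 0; 0; 0; -7; -40

Execution, op by op:
  [-42, 22, -3, 30, -2, 42, -14] -> [30, -2, 42, -14] -> [] -> 0
  [-18, -15, -35] -> [] -> [] -> 0
  [0, 49, 43, 23, 33, -16] -> [23, 33, -16] -> [] -> 0
  [30, 8, -17, 30, 1, -29, 1] -> [30, 1, -29, 1] -> [] -> 0
  [-14, 43, -17, 50, -33, -21, 7, -7] -> [50, -33, -21, 7, -7] -> [-7] -> -7
  [27, -46, -2, -3, -5, 9, -10, 3, -43] -> [-3, -5, 9, -10, 3, -43] -> [3, -43] -> -40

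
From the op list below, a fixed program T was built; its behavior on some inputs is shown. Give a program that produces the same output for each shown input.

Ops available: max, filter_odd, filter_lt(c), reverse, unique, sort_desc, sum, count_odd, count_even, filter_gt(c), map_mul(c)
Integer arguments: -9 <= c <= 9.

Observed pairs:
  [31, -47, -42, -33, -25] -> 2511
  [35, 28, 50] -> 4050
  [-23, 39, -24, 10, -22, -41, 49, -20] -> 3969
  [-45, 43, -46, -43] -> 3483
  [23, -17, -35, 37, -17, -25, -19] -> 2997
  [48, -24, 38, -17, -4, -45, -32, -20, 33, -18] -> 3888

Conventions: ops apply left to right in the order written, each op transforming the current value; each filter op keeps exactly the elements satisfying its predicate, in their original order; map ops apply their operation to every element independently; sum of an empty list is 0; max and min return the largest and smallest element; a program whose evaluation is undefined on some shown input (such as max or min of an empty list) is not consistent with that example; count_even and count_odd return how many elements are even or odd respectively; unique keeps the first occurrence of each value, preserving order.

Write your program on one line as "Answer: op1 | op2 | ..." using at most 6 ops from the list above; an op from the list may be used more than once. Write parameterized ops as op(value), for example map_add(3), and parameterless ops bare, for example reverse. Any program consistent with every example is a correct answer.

reverse | map_mul(9) | map_mul(9) | unique | max

Check, running the answer program on each example:
  [31, -47, -42, -33, -25] -> [-25, -33, -42, -47, 31] -> [-225, -297, -378, -423, 279] -> [-2025, -2673, -3402, -3807, 2511] -> [-2025, -2673, -3402, -3807, 2511] -> 2511
  [35, 28, 50] -> [50, 28, 35] -> [450, 252, 315] -> [4050, 2268, 2835] -> [4050, 2268, 2835] -> 4050
  [-23, 39, -24, 10, -22, -41, 49, -20] -> [-20, 49, -41, -22, 10, -24, 39, -23] -> [-180, 441, -369, -198, 90, -216, 351, -207] -> [-1620, 3969, -3321, -1782, 810, -1944, 3159, -1863] -> [-1620, 3969, -3321, -1782, 810, -1944, 3159, -1863] -> 3969
  [-45, 43, -46, -43] -> [-43, -46, 43, -45] -> [-387, -414, 387, -405] -> [-3483, -3726, 3483, -3645] -> [-3483, -3726, 3483, -3645] -> 3483
  [23, -17, -35, 37, -17, -25, -19] -> [-19, -25, -17, 37, -35, -17, 23] -> [-171, -225, -153, 333, -315, -153, 207] -> [-1539, -2025, -1377, 2997, -2835, -1377, 1863] -> [-1539, -2025, -1377, 2997, -2835, 1863] -> 2997
  [48, -24, 38, -17, -4, -45, -32, -20, 33, -18] -> [-18, 33, -20, -32, -45, -4, -17, 38, -24, 48] -> [-162, 297, -180, -288, -405, -36, -153, 342, -216, 432] -> [-1458, 2673, -1620, -2592, -3645, -324, -1377, 3078, -1944, 3888] -> [-1458, 2673, -1620, -2592, -3645, -324, -1377, 3078, -1944, 3888] -> 3888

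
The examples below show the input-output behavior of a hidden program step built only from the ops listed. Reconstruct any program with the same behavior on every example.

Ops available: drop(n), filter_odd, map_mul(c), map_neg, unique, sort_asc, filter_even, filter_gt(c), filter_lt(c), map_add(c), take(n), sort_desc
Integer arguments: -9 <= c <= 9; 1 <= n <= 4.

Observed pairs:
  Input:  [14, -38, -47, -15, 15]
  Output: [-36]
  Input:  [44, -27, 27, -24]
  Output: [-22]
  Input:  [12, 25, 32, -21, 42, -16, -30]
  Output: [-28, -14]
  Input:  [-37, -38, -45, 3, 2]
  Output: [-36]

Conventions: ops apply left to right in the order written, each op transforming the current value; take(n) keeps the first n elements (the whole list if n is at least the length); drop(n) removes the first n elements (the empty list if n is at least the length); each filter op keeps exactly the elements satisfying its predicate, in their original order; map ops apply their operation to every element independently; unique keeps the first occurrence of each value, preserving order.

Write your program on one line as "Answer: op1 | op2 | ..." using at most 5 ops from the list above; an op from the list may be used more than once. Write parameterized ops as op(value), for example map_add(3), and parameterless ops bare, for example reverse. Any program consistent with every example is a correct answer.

map_add(2) | filter_even | sort_asc | filter_lt(1)

Check, running the answer program on each example:
  [14, -38, -47, -15, 15] -> [16, -36, -45, -13, 17] -> [16, -36] -> [-36, 16] -> [-36]
  [44, -27, 27, -24] -> [46, -25, 29, -22] -> [46, -22] -> [-22, 46] -> [-22]
  [12, 25, 32, -21, 42, -16, -30] -> [14, 27, 34, -19, 44, -14, -28] -> [14, 34, 44, -14, -28] -> [-28, -14, 14, 34, 44] -> [-28, -14]
  [-37, -38, -45, 3, 2] -> [-35, -36, -43, 5, 4] -> [-36, 4] -> [-36, 4] -> [-36]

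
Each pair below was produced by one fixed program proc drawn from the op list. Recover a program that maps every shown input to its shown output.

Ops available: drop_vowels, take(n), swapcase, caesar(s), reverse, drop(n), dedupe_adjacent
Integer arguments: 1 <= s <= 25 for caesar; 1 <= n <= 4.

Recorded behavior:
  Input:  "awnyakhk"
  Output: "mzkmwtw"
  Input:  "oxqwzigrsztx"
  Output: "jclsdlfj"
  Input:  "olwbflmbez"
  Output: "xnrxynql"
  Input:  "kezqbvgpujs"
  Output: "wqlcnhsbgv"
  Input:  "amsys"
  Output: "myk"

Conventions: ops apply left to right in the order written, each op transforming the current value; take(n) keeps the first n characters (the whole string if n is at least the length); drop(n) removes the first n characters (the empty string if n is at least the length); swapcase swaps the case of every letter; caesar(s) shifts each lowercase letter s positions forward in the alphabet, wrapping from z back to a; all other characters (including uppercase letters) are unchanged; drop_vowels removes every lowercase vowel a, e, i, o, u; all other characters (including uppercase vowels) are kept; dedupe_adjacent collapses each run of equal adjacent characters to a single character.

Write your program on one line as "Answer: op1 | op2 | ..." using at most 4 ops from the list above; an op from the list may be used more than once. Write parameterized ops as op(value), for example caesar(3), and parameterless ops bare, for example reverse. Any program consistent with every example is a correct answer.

caesar(2) | caesar(1) | caesar(9) | drop_vowels

Check, running the answer program on each example:
  "awnyakhk" -> "cypacmjm" -> "dzqbdnkn" -> "mizkmwtw" -> "mzkmwtw"
  "oxqwzigrsztx" -> "qzsybkitubvz" -> "ratzcljuvcwa" -> "ajcilusdelfj" -> "jclsdlfj"
  "olwbflmbez" -> "qnydhnodgb" -> "rozeiopehc" -> "axinrxynql" -> "xnrxynql"
  "kezqbvgpujs" -> "mgbsdxirwlu" -> "nhcteyjsxmv" -> "wqlcnhsbgve" -> "wqlcnhsbgv"
  "amsys" -> "couau" -> "dpvbv" -> "myeke" -> "myk"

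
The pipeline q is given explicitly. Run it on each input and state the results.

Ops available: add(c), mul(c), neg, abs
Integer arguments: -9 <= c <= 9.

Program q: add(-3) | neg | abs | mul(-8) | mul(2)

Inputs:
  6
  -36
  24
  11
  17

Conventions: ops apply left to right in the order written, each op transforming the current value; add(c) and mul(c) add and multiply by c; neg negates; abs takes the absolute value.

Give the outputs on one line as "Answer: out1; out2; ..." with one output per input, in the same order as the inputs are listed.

-48; -624; -336; -128; -224

Execution, op by op:
  6 -> 3 -> -3 -> 3 -> -24 -> -48
  -36 -> -39 -> 39 -> 39 -> -312 -> -624
  24 -> 21 -> -21 -> 21 -> -168 -> -336
  11 -> 8 -> -8 -> 8 -> -64 -> -128
  17 -> 14 -> -14 -> 14 -> -112 -> -224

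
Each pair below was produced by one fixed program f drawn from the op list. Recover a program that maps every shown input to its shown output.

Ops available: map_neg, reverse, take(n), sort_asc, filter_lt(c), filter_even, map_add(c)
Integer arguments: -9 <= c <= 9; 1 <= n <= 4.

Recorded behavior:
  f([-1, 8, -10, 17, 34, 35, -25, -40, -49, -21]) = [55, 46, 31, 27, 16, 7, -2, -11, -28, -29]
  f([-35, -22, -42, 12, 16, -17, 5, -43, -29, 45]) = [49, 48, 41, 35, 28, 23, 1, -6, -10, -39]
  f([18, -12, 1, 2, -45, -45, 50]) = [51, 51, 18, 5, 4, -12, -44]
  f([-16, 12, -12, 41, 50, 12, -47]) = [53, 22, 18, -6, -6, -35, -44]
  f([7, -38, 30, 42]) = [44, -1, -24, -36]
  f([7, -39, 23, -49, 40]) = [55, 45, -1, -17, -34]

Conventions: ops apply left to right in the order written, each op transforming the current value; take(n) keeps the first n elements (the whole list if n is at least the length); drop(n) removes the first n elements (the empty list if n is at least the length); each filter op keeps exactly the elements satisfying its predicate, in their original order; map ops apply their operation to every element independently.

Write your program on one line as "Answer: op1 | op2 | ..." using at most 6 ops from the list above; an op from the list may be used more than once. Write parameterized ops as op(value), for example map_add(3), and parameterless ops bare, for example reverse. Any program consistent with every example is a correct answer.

map_add(-5) | sort_asc | map_neg | map_add(2) | map_add(-1)

Check, running the answer program on each example:
  [-1, 8, -10, 17, 34, 35, -25, -40, -49, -21] -> [-6, 3, -15, 12, 29, 30, -30, -45, -54, -26] -> [-54, -45, -30, -26, -15, -6, 3, 12, 29, 30] -> [54, 45, 30, 26, 15, 6, -3, -12, -29, -30] -> [56, 47, 32, 28, 17, 8, -1, -10, -27, -28] -> [55, 46, 31, 27, 16, 7, -2, -11, -28, -29]
  [-35, -22, -42, 12, 16, -17, 5, -43, -29, 45] -> [-40, -27, -47, 7, 11, -22, 0, -48, -34, 40] -> [-48, -47, -40, -34, -27, -22, 0, 7, 11, 40] -> [48, 47, 40, 34, 27, 22, 0, -7, -11, -40] -> [50, 49, 42, 36, 29, 24, 2, -5, -9, -38] -> [49, 48, 41, 35, 28, 23, 1, -6, -10, -39]
  [18, -12, 1, 2, -45, -45, 50] -> [13, -17, -4, -3, -50, -50, 45] -> [-50, -50, -17, -4, -3, 13, 45] -> [50, 50, 17, 4, 3, -13, -45] -> [52, 52, 19, 6, 5, -11, -43] -> [51, 51, 18, 5, 4, -12, -44]
  [-16, 12, -12, 41, 50, 12, -47] -> [-21, 7, -17, 36, 45, 7, -52] -> [-52, -21, -17, 7, 7, 36, 45] -> [52, 21, 17, -7, -7, -36, -45] -> [54, 23, 19, -5, -5, -34, -43] -> [53, 22, 18, -6, -6, -35, -44]
  [7, -38, 30, 42] -> [2, -43, 25, 37] -> [-43, 2, 25, 37] -> [43, -2, -25, -37] -> [45, 0, -23, -35] -> [44, -1, -24, -36]
  [7, -39, 23, -49, 40] -> [2, -44, 18, -54, 35] -> [-54, -44, 2, 18, 35] -> [54, 44, -2, -18, -35] -> [56, 46, 0, -16, -33] -> [55, 45, -1, -17, -34]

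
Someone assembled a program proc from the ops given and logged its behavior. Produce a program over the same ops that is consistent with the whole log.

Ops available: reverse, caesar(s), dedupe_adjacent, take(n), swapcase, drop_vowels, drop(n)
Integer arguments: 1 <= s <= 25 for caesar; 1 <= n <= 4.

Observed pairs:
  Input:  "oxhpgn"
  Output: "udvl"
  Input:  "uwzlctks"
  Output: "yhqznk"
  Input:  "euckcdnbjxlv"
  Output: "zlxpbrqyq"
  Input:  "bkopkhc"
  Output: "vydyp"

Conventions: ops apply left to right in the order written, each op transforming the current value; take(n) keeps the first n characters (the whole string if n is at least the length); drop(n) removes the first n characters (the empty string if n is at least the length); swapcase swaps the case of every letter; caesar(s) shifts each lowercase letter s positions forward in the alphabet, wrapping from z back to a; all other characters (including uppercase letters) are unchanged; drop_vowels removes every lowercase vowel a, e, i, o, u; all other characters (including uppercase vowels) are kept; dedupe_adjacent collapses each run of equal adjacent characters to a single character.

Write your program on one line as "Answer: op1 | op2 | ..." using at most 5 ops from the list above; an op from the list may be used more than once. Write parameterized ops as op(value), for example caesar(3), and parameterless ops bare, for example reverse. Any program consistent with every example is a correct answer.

drop_vowels | reverse | caesar(14) | drop(1)

Check, running the answer program on each example:
  "oxhpgn" -> "xhpgn" -> "ngphx" -> "budvl" -> "udvl"
  "uwzlctks" -> "wzlctks" -> "sktclzw" -> "gyhqznk" -> "yhqznk"
  "euckcdnbjxlv" -> "ckcdnbjxlv" -> "vlxjbndckc" -> "jzlxpbrqyq" -> "zlxpbrqyq"
  "bkopkhc" -> "bkpkhc" -> "chkpkb" -> "qvydyp" -> "vydyp"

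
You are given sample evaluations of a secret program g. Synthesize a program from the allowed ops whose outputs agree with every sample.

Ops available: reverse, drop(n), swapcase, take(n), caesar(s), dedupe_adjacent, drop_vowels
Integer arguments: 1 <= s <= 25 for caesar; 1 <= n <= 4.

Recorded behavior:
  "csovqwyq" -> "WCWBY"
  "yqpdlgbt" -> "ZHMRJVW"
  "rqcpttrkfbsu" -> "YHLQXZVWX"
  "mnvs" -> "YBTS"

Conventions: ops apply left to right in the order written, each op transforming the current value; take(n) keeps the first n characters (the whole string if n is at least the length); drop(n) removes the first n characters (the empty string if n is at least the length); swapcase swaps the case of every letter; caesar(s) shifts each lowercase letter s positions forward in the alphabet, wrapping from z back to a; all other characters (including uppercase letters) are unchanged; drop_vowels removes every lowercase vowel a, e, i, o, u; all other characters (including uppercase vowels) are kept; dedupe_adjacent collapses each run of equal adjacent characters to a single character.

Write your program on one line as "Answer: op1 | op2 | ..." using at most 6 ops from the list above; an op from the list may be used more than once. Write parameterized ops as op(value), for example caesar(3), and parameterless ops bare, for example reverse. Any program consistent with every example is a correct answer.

caesar(4) | caesar(2) | reverse | dedupe_adjacent | drop_vowels | swapcase

Check, running the answer program on each example:
  "csovqwyq" -> "gwszuacu" -> "iyubwcew" -> "wecwbuyi" -> "wecwbuyi" -> "wcwby" -> "WCWBY"
  "yqpdlgbt" -> "cuthpkfx" -> "ewvjrmhz" -> "zhmrjvwe" -> "zhmrjvwe" -> "zhmrjvw" -> "ZHMRJVW"
  "rqcpttrkfbsu" -> "vugtxxvojfwy" -> "xwivzzxqlhya" -> "ayhlqxzzviwx" -> "ayhlqxzviwx" -> "yhlqxzvwx" -> "YHLQXZVWX"
  "mnvs" -> "qrzw" -> "stby" -> "ybts" -> "ybts" -> "ybts" -> "YBTS"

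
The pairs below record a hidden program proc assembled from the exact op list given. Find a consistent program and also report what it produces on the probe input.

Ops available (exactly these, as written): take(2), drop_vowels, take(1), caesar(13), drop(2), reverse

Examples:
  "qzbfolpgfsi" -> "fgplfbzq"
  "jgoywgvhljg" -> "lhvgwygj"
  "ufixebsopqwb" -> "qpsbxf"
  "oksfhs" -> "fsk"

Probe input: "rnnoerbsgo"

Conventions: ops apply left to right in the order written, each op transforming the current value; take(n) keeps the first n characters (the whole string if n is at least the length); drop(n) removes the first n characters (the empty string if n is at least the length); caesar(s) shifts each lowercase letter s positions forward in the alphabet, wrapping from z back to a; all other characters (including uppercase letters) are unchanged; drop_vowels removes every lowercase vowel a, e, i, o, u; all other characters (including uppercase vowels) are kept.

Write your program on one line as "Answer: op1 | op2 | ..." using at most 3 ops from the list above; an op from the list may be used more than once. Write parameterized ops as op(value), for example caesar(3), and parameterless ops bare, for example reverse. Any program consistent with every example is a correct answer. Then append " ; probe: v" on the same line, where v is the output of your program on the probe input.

reverse | drop(2) | drop_vowels ; probe: "sbrnnr"

Check, running the answer program on each example:
  "qzbfolpgfsi" -> "isfgplofbzq" -> "fgplofbzq" -> "fgplfbzq"
  "jgoywgvhljg" -> "gjlhvgwyogj" -> "lhvgwyogj" -> "lhvgwygj"
  "ufixebsopqwb" -> "bwqposbexifu" -> "qposbexifu" -> "qpsbxf"
  "oksfhs" -> "shfsko" -> "fsko" -> "fsk"
  probe: "rnnoerbsgo" -> "ogsbreonnr" -> "sbreonnr" -> "sbrnnr"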